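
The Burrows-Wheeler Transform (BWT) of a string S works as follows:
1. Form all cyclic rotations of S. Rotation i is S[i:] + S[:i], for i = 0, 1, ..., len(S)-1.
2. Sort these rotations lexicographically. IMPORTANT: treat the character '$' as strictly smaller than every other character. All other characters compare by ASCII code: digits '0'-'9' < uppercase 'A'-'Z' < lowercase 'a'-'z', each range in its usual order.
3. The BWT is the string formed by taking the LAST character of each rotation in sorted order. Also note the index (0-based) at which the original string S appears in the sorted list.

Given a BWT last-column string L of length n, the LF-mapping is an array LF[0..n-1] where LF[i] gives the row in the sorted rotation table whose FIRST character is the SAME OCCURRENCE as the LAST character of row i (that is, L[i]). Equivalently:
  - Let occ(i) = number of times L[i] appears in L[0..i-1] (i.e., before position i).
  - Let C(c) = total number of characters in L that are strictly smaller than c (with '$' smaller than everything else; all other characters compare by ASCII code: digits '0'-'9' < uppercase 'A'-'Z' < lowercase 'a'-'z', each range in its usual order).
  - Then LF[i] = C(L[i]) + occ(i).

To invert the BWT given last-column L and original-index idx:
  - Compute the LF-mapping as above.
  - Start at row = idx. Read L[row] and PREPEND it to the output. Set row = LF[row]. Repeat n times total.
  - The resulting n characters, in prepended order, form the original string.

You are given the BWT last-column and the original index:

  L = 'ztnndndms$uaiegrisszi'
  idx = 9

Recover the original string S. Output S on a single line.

Answer: misunderstandingsizz$

Derivation:
LF mapping: 19 17 10 11 2 12 3 9 14 0 18 1 6 4 5 13 7 15 16 20 8
Walk LF starting at row 9, prepending L[row]:
  step 1: row=9, L[9]='$', prepend. Next row=LF[9]=0
  step 2: row=0, L[0]='z', prepend. Next row=LF[0]=19
  step 3: row=19, L[19]='z', prepend. Next row=LF[19]=20
  step 4: row=20, L[20]='i', prepend. Next row=LF[20]=8
  step 5: row=8, L[8]='s', prepend. Next row=LF[8]=14
  step 6: row=14, L[14]='g', prepend. Next row=LF[14]=5
  step 7: row=5, L[5]='n', prepend. Next row=LF[5]=12
  step 8: row=12, L[12]='i', prepend. Next row=LF[12]=6
  step 9: row=6, L[6]='d', prepend. Next row=LF[6]=3
  step 10: row=3, L[3]='n', prepend. Next row=LF[3]=11
  step 11: row=11, L[11]='a', prepend. Next row=LF[11]=1
  step 12: row=1, L[1]='t', prepend. Next row=LF[1]=17
  step 13: row=17, L[17]='s', prepend. Next row=LF[17]=15
  step 14: row=15, L[15]='r', prepend. Next row=LF[15]=13
  step 15: row=13, L[13]='e', prepend. Next row=LF[13]=4
  step 16: row=4, L[4]='d', prepend. Next row=LF[4]=2
  step 17: row=2, L[2]='n', prepend. Next row=LF[2]=10
  step 18: row=10, L[10]='u', prepend. Next row=LF[10]=18
  step 19: row=18, L[18]='s', prepend. Next row=LF[18]=16
  step 20: row=16, L[16]='i', prepend. Next row=LF[16]=7
  step 21: row=7, L[7]='m', prepend. Next row=LF[7]=9
Reversed output: misunderstandingsizz$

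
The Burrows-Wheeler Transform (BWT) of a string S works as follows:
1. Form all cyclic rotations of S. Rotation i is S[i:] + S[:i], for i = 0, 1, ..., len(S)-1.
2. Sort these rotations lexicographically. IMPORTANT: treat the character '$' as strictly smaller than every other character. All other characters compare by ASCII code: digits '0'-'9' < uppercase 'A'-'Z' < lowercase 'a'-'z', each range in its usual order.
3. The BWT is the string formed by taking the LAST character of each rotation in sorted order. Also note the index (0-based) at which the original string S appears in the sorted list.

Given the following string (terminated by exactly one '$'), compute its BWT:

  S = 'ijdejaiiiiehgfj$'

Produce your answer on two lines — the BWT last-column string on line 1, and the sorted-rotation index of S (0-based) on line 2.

All 16 rotations (rotation i = S[i:]+S[:i]):
  rot[0] = ijdejaiiiiehgfj$
  rot[1] = jdejaiiiiehgfj$i
  rot[2] = dejaiiiiehgfj$ij
  rot[3] = ejaiiiiehgfj$ijd
  rot[4] = jaiiiiehgfj$ijde
  rot[5] = aiiiiehgfj$ijdej
  rot[6] = iiiiehgfj$ijdeja
  rot[7] = iiiehgfj$ijdejai
  rot[8] = iiehgfj$ijdejaii
  rot[9] = iehgfj$ijdejaiii
  rot[10] = ehgfj$ijdejaiiii
  rot[11] = hgfj$ijdejaiiiie
  rot[12] = gfj$ijdejaiiiieh
  rot[13] = fj$ijdejaiiiiehg
  rot[14] = j$ijdejaiiiiehgf
  rot[15] = $ijdejaiiiiehgfj
Sorted (with $ < everything):
  sorted[0] = $ijdejaiiiiehgfj  (last char: 'j')
  sorted[1] = aiiiiehgfj$ijdej  (last char: 'j')
  sorted[2] = dejaiiiiehgfj$ij  (last char: 'j')
  sorted[3] = ehgfj$ijdejaiiii  (last char: 'i')
  sorted[4] = ejaiiiiehgfj$ijd  (last char: 'd')
  sorted[5] = fj$ijdejaiiiiehg  (last char: 'g')
  sorted[6] = gfj$ijdejaiiiieh  (last char: 'h')
  sorted[7] = hgfj$ijdejaiiiie  (last char: 'e')
  sorted[8] = iehgfj$ijdejaiii  (last char: 'i')
  sorted[9] = iiehgfj$ijdejaii  (last char: 'i')
  sorted[10] = iiiehgfj$ijdejai  (last char: 'i')
  sorted[11] = iiiiehgfj$ijdeja  (last char: 'a')
  sorted[12] = ijdejaiiiiehgfj$  (last char: '$')
  sorted[13] = j$ijdejaiiiiehgf  (last char: 'f')
  sorted[14] = jaiiiiehgfj$ijde  (last char: 'e')
  sorted[15] = jdejaiiiiehgfj$i  (last char: 'i')
Last column: jjjidgheiiia$fei
Original string S is at sorted index 12

Answer: jjjidgheiiia$fei
12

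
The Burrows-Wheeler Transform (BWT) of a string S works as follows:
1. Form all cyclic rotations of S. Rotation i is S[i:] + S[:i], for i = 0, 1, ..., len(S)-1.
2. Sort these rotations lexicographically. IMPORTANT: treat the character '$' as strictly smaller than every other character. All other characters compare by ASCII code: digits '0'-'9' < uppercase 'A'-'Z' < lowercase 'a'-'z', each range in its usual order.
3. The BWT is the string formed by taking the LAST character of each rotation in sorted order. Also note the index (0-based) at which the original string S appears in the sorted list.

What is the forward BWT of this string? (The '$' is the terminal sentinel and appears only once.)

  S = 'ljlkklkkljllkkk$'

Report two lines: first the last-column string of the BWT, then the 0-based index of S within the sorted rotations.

Answer: kllkklllkk$klkjj
10

Derivation:
All 16 rotations (rotation i = S[i:]+S[:i]):
  rot[0] = ljlkklkkljllkkk$
  rot[1] = jlkklkkljllkkk$l
  rot[2] = lkklkkljllkkk$lj
  rot[3] = kklkkljllkkk$ljl
  rot[4] = klkkljllkkk$ljlk
  rot[5] = lkkljllkkk$ljlkk
  rot[6] = kkljllkkk$ljlkkl
  rot[7] = kljllkkk$ljlkklk
  rot[8] = ljllkkk$ljlkklkk
  rot[9] = jllkkk$ljlkklkkl
  rot[10] = llkkk$ljlkklkklj
  rot[11] = lkkk$ljlkklkkljl
  rot[12] = kkk$ljlkklkkljll
  rot[13] = kk$ljlkklkkljllk
  rot[14] = k$ljlkklkkljllkk
  rot[15] = $ljlkklkkljllkkk
Sorted (with $ < everything):
  sorted[0] = $ljlkklkkljllkkk  (last char: 'k')
  sorted[1] = jlkklkkljllkkk$l  (last char: 'l')
  sorted[2] = jllkkk$ljlkklkkl  (last char: 'l')
  sorted[3] = k$ljlkklkkljllkk  (last char: 'k')
  sorted[4] = kk$ljlkklkkljllk  (last char: 'k')
  sorted[5] = kkk$ljlkklkkljll  (last char: 'l')
  sorted[6] = kkljllkkk$ljlkkl  (last char: 'l')
  sorted[7] = kklkkljllkkk$ljl  (last char: 'l')
  sorted[8] = kljllkkk$ljlkklk  (last char: 'k')
  sorted[9] = klkkljllkkk$ljlk  (last char: 'k')
  sorted[10] = ljlkklkkljllkkk$  (last char: '$')
  sorted[11] = ljllkkk$ljlkklkk  (last char: 'k')
  sorted[12] = lkkk$ljlkklkkljl  (last char: 'l')
  sorted[13] = lkkljllkkk$ljlkk  (last char: 'k')
  sorted[14] = lkklkkljllkkk$lj  (last char: 'j')
  sorted[15] = llkkk$ljlkklkklj  (last char: 'j')
Last column: kllkklllkk$klkjj
Original string S is at sorted index 10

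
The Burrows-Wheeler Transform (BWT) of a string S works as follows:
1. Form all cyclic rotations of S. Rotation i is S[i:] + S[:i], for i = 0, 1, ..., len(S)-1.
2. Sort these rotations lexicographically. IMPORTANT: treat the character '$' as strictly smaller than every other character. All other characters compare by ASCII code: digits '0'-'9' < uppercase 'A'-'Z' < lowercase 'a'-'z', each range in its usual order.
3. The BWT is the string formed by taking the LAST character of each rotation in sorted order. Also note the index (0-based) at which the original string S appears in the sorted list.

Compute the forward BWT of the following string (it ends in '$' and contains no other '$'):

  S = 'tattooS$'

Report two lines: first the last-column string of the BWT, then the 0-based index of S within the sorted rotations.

Answer: Sotot$ta
5

Derivation:
All 8 rotations (rotation i = S[i:]+S[:i]):
  rot[0] = tattooS$
  rot[1] = attooS$t
  rot[2] = ttooS$ta
  rot[3] = tooS$tat
  rot[4] = ooS$tatt
  rot[5] = oS$tatto
  rot[6] = S$tattoo
  rot[7] = $tattooS
Sorted (with $ < everything):
  sorted[0] = $tattooS  (last char: 'S')
  sorted[1] = S$tattoo  (last char: 'o')
  sorted[2] = attooS$t  (last char: 't')
  sorted[3] = oS$tatto  (last char: 'o')
  sorted[4] = ooS$tatt  (last char: 't')
  sorted[5] = tattooS$  (last char: '$')
  sorted[6] = tooS$tat  (last char: 't')
  sorted[7] = ttooS$ta  (last char: 'a')
Last column: Sotot$ta
Original string S is at sorted index 5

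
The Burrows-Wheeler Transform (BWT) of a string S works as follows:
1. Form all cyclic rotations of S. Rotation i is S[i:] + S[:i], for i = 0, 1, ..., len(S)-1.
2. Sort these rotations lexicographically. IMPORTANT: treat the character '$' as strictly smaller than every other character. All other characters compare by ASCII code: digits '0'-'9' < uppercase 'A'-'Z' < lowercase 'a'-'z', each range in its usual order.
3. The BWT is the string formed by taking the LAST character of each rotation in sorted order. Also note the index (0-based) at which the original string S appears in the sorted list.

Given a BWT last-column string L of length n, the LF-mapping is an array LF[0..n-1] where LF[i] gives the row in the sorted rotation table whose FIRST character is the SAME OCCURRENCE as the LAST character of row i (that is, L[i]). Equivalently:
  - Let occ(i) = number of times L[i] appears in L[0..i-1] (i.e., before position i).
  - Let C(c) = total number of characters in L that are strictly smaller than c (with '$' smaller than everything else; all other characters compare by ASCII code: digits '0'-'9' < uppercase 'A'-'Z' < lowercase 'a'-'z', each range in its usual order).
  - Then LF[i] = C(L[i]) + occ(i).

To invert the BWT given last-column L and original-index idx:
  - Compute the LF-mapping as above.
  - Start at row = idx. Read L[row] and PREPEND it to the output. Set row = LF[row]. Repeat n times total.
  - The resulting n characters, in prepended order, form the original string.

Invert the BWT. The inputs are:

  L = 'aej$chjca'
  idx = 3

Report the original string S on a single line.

Answer: ccjajhea$

Derivation:
LF mapping: 1 5 7 0 3 6 8 4 2
Walk LF starting at row 3, prepending L[row]:
  step 1: row=3, L[3]='$', prepend. Next row=LF[3]=0
  step 2: row=0, L[0]='a', prepend. Next row=LF[0]=1
  step 3: row=1, L[1]='e', prepend. Next row=LF[1]=5
  step 4: row=5, L[5]='h', prepend. Next row=LF[5]=6
  step 5: row=6, L[6]='j', prepend. Next row=LF[6]=8
  step 6: row=8, L[8]='a', prepend. Next row=LF[8]=2
  step 7: row=2, L[2]='j', prepend. Next row=LF[2]=7
  step 8: row=7, L[7]='c', prepend. Next row=LF[7]=4
  step 9: row=4, L[4]='c', prepend. Next row=LF[4]=3
Reversed output: ccjajhea$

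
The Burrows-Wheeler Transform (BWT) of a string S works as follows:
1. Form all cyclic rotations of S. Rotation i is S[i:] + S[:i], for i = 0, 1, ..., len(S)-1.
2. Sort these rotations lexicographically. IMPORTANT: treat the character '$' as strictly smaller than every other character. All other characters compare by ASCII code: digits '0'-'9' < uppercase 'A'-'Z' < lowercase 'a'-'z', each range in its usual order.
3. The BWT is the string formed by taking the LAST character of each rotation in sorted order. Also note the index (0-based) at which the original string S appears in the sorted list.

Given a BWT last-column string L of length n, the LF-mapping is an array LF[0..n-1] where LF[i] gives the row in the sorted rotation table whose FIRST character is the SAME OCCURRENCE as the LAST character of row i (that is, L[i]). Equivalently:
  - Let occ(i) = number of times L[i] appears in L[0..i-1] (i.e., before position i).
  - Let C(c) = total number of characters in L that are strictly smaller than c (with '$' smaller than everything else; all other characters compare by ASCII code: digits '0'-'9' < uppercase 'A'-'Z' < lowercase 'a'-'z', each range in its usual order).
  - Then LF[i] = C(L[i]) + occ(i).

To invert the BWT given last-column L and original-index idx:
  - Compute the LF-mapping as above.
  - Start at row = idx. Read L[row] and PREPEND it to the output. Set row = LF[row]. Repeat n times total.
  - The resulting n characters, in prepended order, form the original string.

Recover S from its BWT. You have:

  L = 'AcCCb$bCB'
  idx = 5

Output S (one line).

LF mapping: 1 8 3 4 6 0 7 5 2
Walk LF starting at row 5, prepending L[row]:
  step 1: row=5, L[5]='$', prepend. Next row=LF[5]=0
  step 2: row=0, L[0]='A', prepend. Next row=LF[0]=1
  step 3: row=1, L[1]='c', prepend. Next row=LF[1]=8
  step 4: row=8, L[8]='B', prepend. Next row=LF[8]=2
  step 5: row=2, L[2]='C', prepend. Next row=LF[2]=3
  step 6: row=3, L[3]='C', prepend. Next row=LF[3]=4
  step 7: row=4, L[4]='b', prepend. Next row=LF[4]=6
  step 8: row=6, L[6]='b', prepend. Next row=LF[6]=7
  step 9: row=7, L[7]='C', prepend. Next row=LF[7]=5
Reversed output: CbbCCBcA$

Answer: CbbCCBcA$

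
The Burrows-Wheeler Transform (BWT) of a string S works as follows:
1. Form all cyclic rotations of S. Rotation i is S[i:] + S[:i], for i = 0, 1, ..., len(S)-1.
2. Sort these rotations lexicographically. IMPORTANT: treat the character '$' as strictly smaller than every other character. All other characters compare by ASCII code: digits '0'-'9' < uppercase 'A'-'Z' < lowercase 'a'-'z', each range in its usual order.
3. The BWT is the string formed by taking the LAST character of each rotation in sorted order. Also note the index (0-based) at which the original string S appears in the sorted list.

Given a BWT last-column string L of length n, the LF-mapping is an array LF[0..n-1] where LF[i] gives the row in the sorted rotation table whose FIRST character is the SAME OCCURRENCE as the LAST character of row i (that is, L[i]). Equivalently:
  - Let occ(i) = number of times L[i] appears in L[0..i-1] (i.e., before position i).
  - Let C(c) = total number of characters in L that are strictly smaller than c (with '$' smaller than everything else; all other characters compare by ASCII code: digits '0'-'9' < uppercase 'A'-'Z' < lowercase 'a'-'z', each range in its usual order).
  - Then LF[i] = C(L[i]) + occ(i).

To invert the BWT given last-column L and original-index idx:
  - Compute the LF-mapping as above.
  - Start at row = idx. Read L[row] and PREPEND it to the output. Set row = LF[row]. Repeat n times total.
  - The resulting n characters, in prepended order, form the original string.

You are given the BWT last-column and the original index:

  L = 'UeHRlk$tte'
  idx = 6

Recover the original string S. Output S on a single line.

Answer: kettleHRU$

Derivation:
LF mapping: 3 4 1 2 7 6 0 8 9 5
Walk LF starting at row 6, prepending L[row]:
  step 1: row=6, L[6]='$', prepend. Next row=LF[6]=0
  step 2: row=0, L[0]='U', prepend. Next row=LF[0]=3
  step 3: row=3, L[3]='R', prepend. Next row=LF[3]=2
  step 4: row=2, L[2]='H', prepend. Next row=LF[2]=1
  step 5: row=1, L[1]='e', prepend. Next row=LF[1]=4
  step 6: row=4, L[4]='l', prepend. Next row=LF[4]=7
  step 7: row=7, L[7]='t', prepend. Next row=LF[7]=8
  step 8: row=8, L[8]='t', prepend. Next row=LF[8]=9
  step 9: row=9, L[9]='e', prepend. Next row=LF[9]=5
  step 10: row=5, L[5]='k', prepend. Next row=LF[5]=6
Reversed output: kettleHRU$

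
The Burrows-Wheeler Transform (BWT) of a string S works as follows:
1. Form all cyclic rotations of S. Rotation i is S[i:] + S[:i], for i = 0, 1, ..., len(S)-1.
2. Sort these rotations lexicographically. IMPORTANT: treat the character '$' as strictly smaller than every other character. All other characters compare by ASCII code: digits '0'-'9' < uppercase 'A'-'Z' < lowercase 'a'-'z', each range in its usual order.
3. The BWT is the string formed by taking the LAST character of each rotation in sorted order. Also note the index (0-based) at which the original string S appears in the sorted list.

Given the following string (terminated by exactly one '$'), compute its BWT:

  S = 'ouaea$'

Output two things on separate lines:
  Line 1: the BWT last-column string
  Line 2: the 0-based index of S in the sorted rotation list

Answer: aeua$o
4

Derivation:
All 6 rotations (rotation i = S[i:]+S[:i]):
  rot[0] = ouaea$
  rot[1] = uaea$o
  rot[2] = aea$ou
  rot[3] = ea$oua
  rot[4] = a$ouae
  rot[5] = $ouaea
Sorted (with $ < everything):
  sorted[0] = $ouaea  (last char: 'a')
  sorted[1] = a$ouae  (last char: 'e')
  sorted[2] = aea$ou  (last char: 'u')
  sorted[3] = ea$oua  (last char: 'a')
  sorted[4] = ouaea$  (last char: '$')
  sorted[5] = uaea$o  (last char: 'o')
Last column: aeua$o
Original string S is at sorted index 4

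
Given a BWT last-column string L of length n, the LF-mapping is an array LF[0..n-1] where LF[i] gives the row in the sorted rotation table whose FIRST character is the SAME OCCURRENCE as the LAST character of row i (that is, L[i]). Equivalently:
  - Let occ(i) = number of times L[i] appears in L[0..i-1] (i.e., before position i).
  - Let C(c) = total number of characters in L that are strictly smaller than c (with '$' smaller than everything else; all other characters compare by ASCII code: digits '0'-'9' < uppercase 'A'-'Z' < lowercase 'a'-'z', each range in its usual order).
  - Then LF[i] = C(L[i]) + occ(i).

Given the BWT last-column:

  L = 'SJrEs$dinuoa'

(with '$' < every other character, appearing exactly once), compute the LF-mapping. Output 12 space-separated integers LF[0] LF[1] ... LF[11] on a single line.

Char counts: '$':1, 'E':1, 'J':1, 'S':1, 'a':1, 'd':1, 'i':1, 'n':1, 'o':1, 'r':1, 's':1, 'u':1
C (first-col start): C('$')=0, C('E')=1, C('J')=2, C('S')=3, C('a')=4, C('d')=5, C('i')=6, C('n')=7, C('o')=8, C('r')=9, C('s')=10, C('u')=11
L[0]='S': occ=0, LF[0]=C('S')+0=3+0=3
L[1]='J': occ=0, LF[1]=C('J')+0=2+0=2
L[2]='r': occ=0, LF[2]=C('r')+0=9+0=9
L[3]='E': occ=0, LF[3]=C('E')+0=1+0=1
L[4]='s': occ=0, LF[4]=C('s')+0=10+0=10
L[5]='$': occ=0, LF[5]=C('$')+0=0+0=0
L[6]='d': occ=0, LF[6]=C('d')+0=5+0=5
L[7]='i': occ=0, LF[7]=C('i')+0=6+0=6
L[8]='n': occ=0, LF[8]=C('n')+0=7+0=7
L[9]='u': occ=0, LF[9]=C('u')+0=11+0=11
L[10]='o': occ=0, LF[10]=C('o')+0=8+0=8
L[11]='a': occ=0, LF[11]=C('a')+0=4+0=4

Answer: 3 2 9 1 10 0 5 6 7 11 8 4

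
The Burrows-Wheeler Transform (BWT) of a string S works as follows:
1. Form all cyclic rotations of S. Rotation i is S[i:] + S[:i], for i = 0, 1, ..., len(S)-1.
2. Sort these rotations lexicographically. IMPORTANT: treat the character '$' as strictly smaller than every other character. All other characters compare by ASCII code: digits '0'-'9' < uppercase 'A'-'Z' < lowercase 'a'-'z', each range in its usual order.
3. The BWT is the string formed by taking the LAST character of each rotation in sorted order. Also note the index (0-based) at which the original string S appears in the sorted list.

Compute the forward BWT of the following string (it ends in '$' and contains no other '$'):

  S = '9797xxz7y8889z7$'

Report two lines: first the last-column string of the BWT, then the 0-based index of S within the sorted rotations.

All 16 rotations (rotation i = S[i:]+S[:i]):
  rot[0] = 9797xxz7y8889z7$
  rot[1] = 797xxz7y8889z7$9
  rot[2] = 97xxz7y8889z7$97
  rot[3] = 7xxz7y8889z7$979
  rot[4] = xxz7y8889z7$9797
  rot[5] = xz7y8889z7$9797x
  rot[6] = z7y8889z7$9797xx
  rot[7] = 7y8889z7$9797xxz
  rot[8] = y8889z7$9797xxz7
  rot[9] = 8889z7$9797xxz7y
  rot[10] = 889z7$9797xxz7y8
  rot[11] = 89z7$9797xxz7y88
  rot[12] = 9z7$9797xxz7y888
  rot[13] = z7$9797xxz7y8889
  rot[14] = 7$9797xxz7y8889z
  rot[15] = $9797xxz7y8889z7
Sorted (with $ < everything):
  sorted[0] = $9797xxz7y8889z7  (last char: '7')
  sorted[1] = 7$9797xxz7y8889z  (last char: 'z')
  sorted[2] = 797xxz7y8889z7$9  (last char: '9')
  sorted[3] = 7xxz7y8889z7$979  (last char: '9')
  sorted[4] = 7y8889z7$9797xxz  (last char: 'z')
  sorted[5] = 8889z7$9797xxz7y  (last char: 'y')
  sorted[6] = 889z7$9797xxz7y8  (last char: '8')
  sorted[7] = 89z7$9797xxz7y88  (last char: '8')
  sorted[8] = 9797xxz7y8889z7$  (last char: '$')
  sorted[9] = 97xxz7y8889z7$97  (last char: '7')
  sorted[10] = 9z7$9797xxz7y888  (last char: '8')
  sorted[11] = xxz7y8889z7$9797  (last char: '7')
  sorted[12] = xz7y8889z7$9797x  (last char: 'x')
  sorted[13] = y8889z7$9797xxz7  (last char: '7')
  sorted[14] = z7$9797xxz7y8889  (last char: '9')
  sorted[15] = z7y8889z7$9797xx  (last char: 'x')
Last column: 7z99zy88$787x79x
Original string S is at sorted index 8

Answer: 7z99zy88$787x79x
8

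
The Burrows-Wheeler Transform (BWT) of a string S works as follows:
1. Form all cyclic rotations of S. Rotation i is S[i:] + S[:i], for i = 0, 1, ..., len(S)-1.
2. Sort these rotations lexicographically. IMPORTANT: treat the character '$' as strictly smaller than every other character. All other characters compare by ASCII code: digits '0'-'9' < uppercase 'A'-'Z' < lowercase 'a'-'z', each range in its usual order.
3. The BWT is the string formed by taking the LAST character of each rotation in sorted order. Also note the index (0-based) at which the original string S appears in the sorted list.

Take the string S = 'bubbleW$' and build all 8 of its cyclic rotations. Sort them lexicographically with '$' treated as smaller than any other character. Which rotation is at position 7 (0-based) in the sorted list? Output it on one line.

Answer: ubbleW$b

Derivation:
All 8 rotations (rotation i = S[i:]+S[:i]):
  rot[0] = bubbleW$
  rot[1] = ubbleW$b
  rot[2] = bbleW$bu
  rot[3] = bleW$bub
  rot[4] = leW$bubb
  rot[5] = eW$bubbl
  rot[6] = W$bubble
  rot[7] = $bubbleW
Sorted (with $ < everything):
  sorted[0] = $bubbleW
  sorted[1] = W$bubble
  sorted[2] = bbleW$bu
  sorted[3] = bleW$bub
  sorted[4] = bubbleW$
  sorted[5] = eW$bubbl
  sorted[6] = leW$bubb
  sorted[7] = ubbleW$b
sorted[7] = ubbleW$b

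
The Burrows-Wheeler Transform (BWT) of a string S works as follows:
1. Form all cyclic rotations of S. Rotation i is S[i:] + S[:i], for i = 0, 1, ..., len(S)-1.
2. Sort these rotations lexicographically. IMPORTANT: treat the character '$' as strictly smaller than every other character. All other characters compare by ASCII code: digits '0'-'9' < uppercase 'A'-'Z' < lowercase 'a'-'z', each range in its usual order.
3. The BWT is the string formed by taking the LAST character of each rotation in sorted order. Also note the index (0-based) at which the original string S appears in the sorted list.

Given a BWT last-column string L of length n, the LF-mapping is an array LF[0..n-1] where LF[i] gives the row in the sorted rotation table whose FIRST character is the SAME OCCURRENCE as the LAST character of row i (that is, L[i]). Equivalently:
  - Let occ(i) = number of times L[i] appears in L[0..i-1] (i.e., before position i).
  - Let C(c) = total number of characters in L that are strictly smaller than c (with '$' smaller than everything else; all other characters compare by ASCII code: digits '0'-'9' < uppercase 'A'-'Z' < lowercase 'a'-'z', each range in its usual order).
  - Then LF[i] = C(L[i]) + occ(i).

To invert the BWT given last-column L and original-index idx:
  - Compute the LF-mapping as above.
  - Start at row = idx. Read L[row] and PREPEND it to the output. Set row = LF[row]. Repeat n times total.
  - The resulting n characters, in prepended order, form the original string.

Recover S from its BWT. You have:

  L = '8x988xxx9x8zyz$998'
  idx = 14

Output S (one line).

Answer: x9zx8zx99yx9888x8$

Derivation:
LF mapping: 1 10 6 2 3 11 12 13 7 14 4 16 15 17 0 8 9 5
Walk LF starting at row 14, prepending L[row]:
  step 1: row=14, L[14]='$', prepend. Next row=LF[14]=0
  step 2: row=0, L[0]='8', prepend. Next row=LF[0]=1
  step 3: row=1, L[1]='x', prepend. Next row=LF[1]=10
  step 4: row=10, L[10]='8', prepend. Next row=LF[10]=4
  step 5: row=4, L[4]='8', prepend. Next row=LF[4]=3
  step 6: row=3, L[3]='8', prepend. Next row=LF[3]=2
  step 7: row=2, L[2]='9', prepend. Next row=LF[2]=6
  step 8: row=6, L[6]='x', prepend. Next row=LF[6]=12
  step 9: row=12, L[12]='y', prepend. Next row=LF[12]=15
  step 10: row=15, L[15]='9', prepend. Next row=LF[15]=8
  step 11: row=8, L[8]='9', prepend. Next row=LF[8]=7
  step 12: row=7, L[7]='x', prepend. Next row=LF[7]=13
  step 13: row=13, L[13]='z', prepend. Next row=LF[13]=17
  step 14: row=17, L[17]='8', prepend. Next row=LF[17]=5
  step 15: row=5, L[5]='x', prepend. Next row=LF[5]=11
  step 16: row=11, L[11]='z', prepend. Next row=LF[11]=16
  step 17: row=16, L[16]='9', prepend. Next row=LF[16]=9
  step 18: row=9, L[9]='x', prepend. Next row=LF[9]=14
Reversed output: x9zx8zx99yx9888x8$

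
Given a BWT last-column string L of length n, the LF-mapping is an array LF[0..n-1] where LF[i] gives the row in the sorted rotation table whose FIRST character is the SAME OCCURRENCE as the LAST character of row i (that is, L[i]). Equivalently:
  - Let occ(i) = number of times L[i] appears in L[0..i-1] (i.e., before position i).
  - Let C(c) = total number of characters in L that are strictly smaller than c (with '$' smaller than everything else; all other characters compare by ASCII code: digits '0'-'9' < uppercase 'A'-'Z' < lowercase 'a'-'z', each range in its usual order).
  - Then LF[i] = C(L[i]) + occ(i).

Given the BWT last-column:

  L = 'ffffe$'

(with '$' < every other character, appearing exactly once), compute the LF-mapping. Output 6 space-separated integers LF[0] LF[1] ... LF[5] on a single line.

Char counts: '$':1, 'e':1, 'f':4
C (first-col start): C('$')=0, C('e')=1, C('f')=2
L[0]='f': occ=0, LF[0]=C('f')+0=2+0=2
L[1]='f': occ=1, LF[1]=C('f')+1=2+1=3
L[2]='f': occ=2, LF[2]=C('f')+2=2+2=4
L[3]='f': occ=3, LF[3]=C('f')+3=2+3=5
L[4]='e': occ=0, LF[4]=C('e')+0=1+0=1
L[5]='$': occ=0, LF[5]=C('$')+0=0+0=0

Answer: 2 3 4 5 1 0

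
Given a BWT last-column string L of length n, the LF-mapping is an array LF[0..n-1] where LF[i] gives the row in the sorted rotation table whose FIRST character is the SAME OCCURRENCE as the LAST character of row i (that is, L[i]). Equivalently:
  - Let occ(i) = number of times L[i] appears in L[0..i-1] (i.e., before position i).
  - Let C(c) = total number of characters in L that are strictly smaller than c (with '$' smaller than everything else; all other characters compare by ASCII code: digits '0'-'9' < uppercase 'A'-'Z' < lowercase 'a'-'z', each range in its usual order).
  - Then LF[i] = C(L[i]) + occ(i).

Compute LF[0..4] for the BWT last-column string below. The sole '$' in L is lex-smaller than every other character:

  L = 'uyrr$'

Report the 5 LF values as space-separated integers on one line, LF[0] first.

Char counts: '$':1, 'r':2, 'u':1, 'y':1
C (first-col start): C('$')=0, C('r')=1, C('u')=3, C('y')=4
L[0]='u': occ=0, LF[0]=C('u')+0=3+0=3
L[1]='y': occ=0, LF[1]=C('y')+0=4+0=4
L[2]='r': occ=0, LF[2]=C('r')+0=1+0=1
L[3]='r': occ=1, LF[3]=C('r')+1=1+1=2
L[4]='$': occ=0, LF[4]=C('$')+0=0+0=0

Answer: 3 4 1 2 0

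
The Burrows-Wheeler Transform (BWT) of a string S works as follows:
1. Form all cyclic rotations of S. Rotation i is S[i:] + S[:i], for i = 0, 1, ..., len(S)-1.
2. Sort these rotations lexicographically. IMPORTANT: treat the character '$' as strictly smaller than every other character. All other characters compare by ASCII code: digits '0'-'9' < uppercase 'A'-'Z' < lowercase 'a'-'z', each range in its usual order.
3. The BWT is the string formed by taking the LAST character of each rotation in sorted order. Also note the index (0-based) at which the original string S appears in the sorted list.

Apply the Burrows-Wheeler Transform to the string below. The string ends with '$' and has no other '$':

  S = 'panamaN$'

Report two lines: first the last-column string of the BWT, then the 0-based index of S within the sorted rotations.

Answer: Namnpaa$
7

Derivation:
All 8 rotations (rotation i = S[i:]+S[:i]):
  rot[0] = panamaN$
  rot[1] = anamaN$p
  rot[2] = namaN$pa
  rot[3] = amaN$pan
  rot[4] = maN$pana
  rot[5] = aN$panam
  rot[6] = N$panama
  rot[7] = $panamaN
Sorted (with $ < everything):
  sorted[0] = $panamaN  (last char: 'N')
  sorted[1] = N$panama  (last char: 'a')
  sorted[2] = aN$panam  (last char: 'm')
  sorted[3] = amaN$pan  (last char: 'n')
  sorted[4] = anamaN$p  (last char: 'p')
  sorted[5] = maN$pana  (last char: 'a')
  sorted[6] = namaN$pa  (last char: 'a')
  sorted[7] = panamaN$  (last char: '$')
Last column: Namnpaa$
Original string S is at sorted index 7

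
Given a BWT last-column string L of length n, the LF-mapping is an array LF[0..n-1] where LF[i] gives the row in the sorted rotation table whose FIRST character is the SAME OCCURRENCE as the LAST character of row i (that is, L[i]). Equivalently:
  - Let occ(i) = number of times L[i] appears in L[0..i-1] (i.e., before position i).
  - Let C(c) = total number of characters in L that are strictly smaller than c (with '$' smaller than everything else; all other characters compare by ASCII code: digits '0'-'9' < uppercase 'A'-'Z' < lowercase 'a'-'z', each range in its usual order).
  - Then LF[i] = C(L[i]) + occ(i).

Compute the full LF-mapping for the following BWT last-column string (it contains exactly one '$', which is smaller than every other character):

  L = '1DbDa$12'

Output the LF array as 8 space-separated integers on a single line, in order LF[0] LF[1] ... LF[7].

Answer: 1 4 7 5 6 0 2 3

Derivation:
Char counts: '$':1, '1':2, '2':1, 'D':2, 'a':1, 'b':1
C (first-col start): C('$')=0, C('1')=1, C('2')=3, C('D')=4, C('a')=6, C('b')=7
L[0]='1': occ=0, LF[0]=C('1')+0=1+0=1
L[1]='D': occ=0, LF[1]=C('D')+0=4+0=4
L[2]='b': occ=0, LF[2]=C('b')+0=7+0=7
L[3]='D': occ=1, LF[3]=C('D')+1=4+1=5
L[4]='a': occ=0, LF[4]=C('a')+0=6+0=6
L[5]='$': occ=0, LF[5]=C('$')+0=0+0=0
L[6]='1': occ=1, LF[6]=C('1')+1=1+1=2
L[7]='2': occ=0, LF[7]=C('2')+0=3+0=3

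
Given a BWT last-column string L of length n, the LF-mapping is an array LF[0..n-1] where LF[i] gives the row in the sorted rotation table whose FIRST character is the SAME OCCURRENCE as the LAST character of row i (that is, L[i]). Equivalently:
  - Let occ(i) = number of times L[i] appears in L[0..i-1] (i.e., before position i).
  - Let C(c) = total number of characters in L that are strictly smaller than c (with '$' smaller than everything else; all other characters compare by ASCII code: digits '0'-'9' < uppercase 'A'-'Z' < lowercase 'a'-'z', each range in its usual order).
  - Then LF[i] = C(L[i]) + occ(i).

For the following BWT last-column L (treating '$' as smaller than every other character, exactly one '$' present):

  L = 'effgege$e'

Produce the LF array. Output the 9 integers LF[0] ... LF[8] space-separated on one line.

Char counts: '$':1, 'e':4, 'f':2, 'g':2
C (first-col start): C('$')=0, C('e')=1, C('f')=5, C('g')=7
L[0]='e': occ=0, LF[0]=C('e')+0=1+0=1
L[1]='f': occ=0, LF[1]=C('f')+0=5+0=5
L[2]='f': occ=1, LF[2]=C('f')+1=5+1=6
L[3]='g': occ=0, LF[3]=C('g')+0=7+0=7
L[4]='e': occ=1, LF[4]=C('e')+1=1+1=2
L[5]='g': occ=1, LF[5]=C('g')+1=7+1=8
L[6]='e': occ=2, LF[6]=C('e')+2=1+2=3
L[7]='$': occ=0, LF[7]=C('$')+0=0+0=0
L[8]='e': occ=3, LF[8]=C('e')+3=1+3=4

Answer: 1 5 6 7 2 8 3 0 4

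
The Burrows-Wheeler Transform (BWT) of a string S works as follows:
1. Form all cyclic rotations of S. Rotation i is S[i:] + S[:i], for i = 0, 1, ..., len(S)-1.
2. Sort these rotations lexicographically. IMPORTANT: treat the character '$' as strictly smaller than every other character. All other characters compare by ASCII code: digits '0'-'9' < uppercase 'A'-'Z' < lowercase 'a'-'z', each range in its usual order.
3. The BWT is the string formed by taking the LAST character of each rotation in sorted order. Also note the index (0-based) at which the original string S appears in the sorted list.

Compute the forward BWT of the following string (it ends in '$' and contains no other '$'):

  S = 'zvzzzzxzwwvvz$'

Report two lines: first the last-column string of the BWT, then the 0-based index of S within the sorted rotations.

Answer: zwvzwzzv$xzzzv
8

Derivation:
All 14 rotations (rotation i = S[i:]+S[:i]):
  rot[0] = zvzzzzxzwwvvz$
  rot[1] = vzzzzxzwwvvz$z
  rot[2] = zzzzxzwwvvz$zv
  rot[3] = zzzxzwwvvz$zvz
  rot[4] = zzxzwwvvz$zvzz
  rot[5] = zxzwwvvz$zvzzz
  rot[6] = xzwwvvz$zvzzzz
  rot[7] = zwwvvz$zvzzzzx
  rot[8] = wwvvz$zvzzzzxz
  rot[9] = wvvz$zvzzzzxzw
  rot[10] = vvz$zvzzzzxzww
  rot[11] = vz$zvzzzzxzwwv
  rot[12] = z$zvzzzzxzwwvv
  rot[13] = $zvzzzzxzwwvvz
Sorted (with $ < everything):
  sorted[0] = $zvzzzzxzwwvvz  (last char: 'z')
  sorted[1] = vvz$zvzzzzxzww  (last char: 'w')
  sorted[2] = vz$zvzzzzxzwwv  (last char: 'v')
  sorted[3] = vzzzzxzwwvvz$z  (last char: 'z')
  sorted[4] = wvvz$zvzzzzxzw  (last char: 'w')
  sorted[5] = wwvvz$zvzzzzxz  (last char: 'z')
  sorted[6] = xzwwvvz$zvzzzz  (last char: 'z')
  sorted[7] = z$zvzzzzxzwwvv  (last char: 'v')
  sorted[8] = zvzzzzxzwwvvz$  (last char: '$')
  sorted[9] = zwwvvz$zvzzzzx  (last char: 'x')
  sorted[10] = zxzwwvvz$zvzzz  (last char: 'z')
  sorted[11] = zzxzwwvvz$zvzz  (last char: 'z')
  sorted[12] = zzzxzwwvvz$zvz  (last char: 'z')
  sorted[13] = zzzzxzwwvvz$zv  (last char: 'v')
Last column: zwvzwzzv$xzzzv
Original string S is at sorted index 8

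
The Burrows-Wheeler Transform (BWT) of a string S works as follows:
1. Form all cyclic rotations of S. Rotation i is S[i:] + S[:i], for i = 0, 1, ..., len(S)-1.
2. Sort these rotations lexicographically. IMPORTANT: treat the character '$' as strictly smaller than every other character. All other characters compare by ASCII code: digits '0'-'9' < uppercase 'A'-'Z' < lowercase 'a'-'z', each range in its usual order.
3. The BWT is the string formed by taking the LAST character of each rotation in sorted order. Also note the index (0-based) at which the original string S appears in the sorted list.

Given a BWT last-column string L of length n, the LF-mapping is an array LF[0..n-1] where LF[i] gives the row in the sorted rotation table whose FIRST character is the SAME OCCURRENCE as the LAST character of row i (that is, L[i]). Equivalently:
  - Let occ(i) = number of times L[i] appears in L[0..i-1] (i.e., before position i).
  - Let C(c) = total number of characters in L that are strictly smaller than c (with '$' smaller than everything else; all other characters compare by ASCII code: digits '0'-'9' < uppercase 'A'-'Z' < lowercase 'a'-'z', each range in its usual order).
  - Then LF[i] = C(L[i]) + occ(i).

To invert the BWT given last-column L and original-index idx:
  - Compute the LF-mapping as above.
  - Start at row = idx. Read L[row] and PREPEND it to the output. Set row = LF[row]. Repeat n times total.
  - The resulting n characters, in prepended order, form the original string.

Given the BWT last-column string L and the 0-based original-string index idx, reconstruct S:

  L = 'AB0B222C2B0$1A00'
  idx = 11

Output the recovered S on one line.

Answer: AB0B2220C21B00A$

Derivation:
LF mapping: 10 12 1 13 6 7 8 15 9 14 2 0 5 11 3 4
Walk LF starting at row 11, prepending L[row]:
  step 1: row=11, L[11]='$', prepend. Next row=LF[11]=0
  step 2: row=0, L[0]='A', prepend. Next row=LF[0]=10
  step 3: row=10, L[10]='0', prepend. Next row=LF[10]=2
  step 4: row=2, L[2]='0', prepend. Next row=LF[2]=1
  step 5: row=1, L[1]='B', prepend. Next row=LF[1]=12
  step 6: row=12, L[12]='1', prepend. Next row=LF[12]=5
  step 7: row=5, L[5]='2', prepend. Next row=LF[5]=7
  step 8: row=7, L[7]='C', prepend. Next row=LF[7]=15
  step 9: row=15, L[15]='0', prepend. Next row=LF[15]=4
  step 10: row=4, L[4]='2', prepend. Next row=LF[4]=6
  step 11: row=6, L[6]='2', prepend. Next row=LF[6]=8
  step 12: row=8, L[8]='2', prepend. Next row=LF[8]=9
  step 13: row=9, L[9]='B', prepend. Next row=LF[9]=14
  step 14: row=14, L[14]='0', prepend. Next row=LF[14]=3
  step 15: row=3, L[3]='B', prepend. Next row=LF[3]=13
  step 16: row=13, L[13]='A', prepend. Next row=LF[13]=11
Reversed output: AB0B2220C21B00A$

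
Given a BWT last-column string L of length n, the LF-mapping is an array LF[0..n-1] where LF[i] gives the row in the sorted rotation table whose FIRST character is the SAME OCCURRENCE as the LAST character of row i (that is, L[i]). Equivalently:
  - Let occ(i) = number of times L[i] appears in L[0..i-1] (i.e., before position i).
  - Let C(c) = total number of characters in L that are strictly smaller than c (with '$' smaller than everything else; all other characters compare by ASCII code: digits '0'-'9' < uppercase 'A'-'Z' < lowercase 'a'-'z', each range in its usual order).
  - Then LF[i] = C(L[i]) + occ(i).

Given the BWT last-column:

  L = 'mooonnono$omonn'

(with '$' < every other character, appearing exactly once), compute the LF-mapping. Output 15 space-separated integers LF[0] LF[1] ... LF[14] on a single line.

Answer: 1 8 9 10 3 4 11 5 12 0 13 2 14 6 7

Derivation:
Char counts: '$':1, 'm':2, 'n':5, 'o':7
C (first-col start): C('$')=0, C('m')=1, C('n')=3, C('o')=8
L[0]='m': occ=0, LF[0]=C('m')+0=1+0=1
L[1]='o': occ=0, LF[1]=C('o')+0=8+0=8
L[2]='o': occ=1, LF[2]=C('o')+1=8+1=9
L[3]='o': occ=2, LF[3]=C('o')+2=8+2=10
L[4]='n': occ=0, LF[4]=C('n')+0=3+0=3
L[5]='n': occ=1, LF[5]=C('n')+1=3+1=4
L[6]='o': occ=3, LF[6]=C('o')+3=8+3=11
L[7]='n': occ=2, LF[7]=C('n')+2=3+2=5
L[8]='o': occ=4, LF[8]=C('o')+4=8+4=12
L[9]='$': occ=0, LF[9]=C('$')+0=0+0=0
L[10]='o': occ=5, LF[10]=C('o')+5=8+5=13
L[11]='m': occ=1, LF[11]=C('m')+1=1+1=2
L[12]='o': occ=6, LF[12]=C('o')+6=8+6=14
L[13]='n': occ=3, LF[13]=C('n')+3=3+3=6
L[14]='n': occ=4, LF[14]=C('n')+4=3+4=7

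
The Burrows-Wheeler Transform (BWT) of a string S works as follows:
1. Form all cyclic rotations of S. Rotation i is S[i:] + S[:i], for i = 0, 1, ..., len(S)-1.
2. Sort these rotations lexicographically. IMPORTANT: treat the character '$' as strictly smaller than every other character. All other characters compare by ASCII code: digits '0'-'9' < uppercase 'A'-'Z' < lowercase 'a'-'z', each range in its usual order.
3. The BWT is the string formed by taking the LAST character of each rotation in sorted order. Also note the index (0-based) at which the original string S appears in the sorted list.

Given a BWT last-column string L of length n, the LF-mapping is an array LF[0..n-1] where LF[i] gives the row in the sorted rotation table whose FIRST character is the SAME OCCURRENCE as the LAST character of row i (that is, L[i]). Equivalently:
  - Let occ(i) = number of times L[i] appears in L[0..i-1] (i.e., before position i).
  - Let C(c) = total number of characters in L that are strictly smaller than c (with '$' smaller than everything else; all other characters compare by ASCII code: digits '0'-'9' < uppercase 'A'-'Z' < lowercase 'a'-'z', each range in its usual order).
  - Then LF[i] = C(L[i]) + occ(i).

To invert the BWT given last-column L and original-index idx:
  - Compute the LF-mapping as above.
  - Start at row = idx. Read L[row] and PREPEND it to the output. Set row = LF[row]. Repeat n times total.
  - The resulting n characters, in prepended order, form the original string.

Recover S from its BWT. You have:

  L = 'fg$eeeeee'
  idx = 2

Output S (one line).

LF mapping: 7 8 0 1 2 3 4 5 6
Walk LF starting at row 2, prepending L[row]:
  step 1: row=2, L[2]='$', prepend. Next row=LF[2]=0
  step 2: row=0, L[0]='f', prepend. Next row=LF[0]=7
  step 3: row=7, L[7]='e', prepend. Next row=LF[7]=5
  step 4: row=5, L[5]='e', prepend. Next row=LF[5]=3
  step 5: row=3, L[3]='e', prepend. Next row=LF[3]=1
  step 6: row=1, L[1]='g', prepend. Next row=LF[1]=8
  step 7: row=8, L[8]='e', prepend. Next row=LF[8]=6
  step 8: row=6, L[6]='e', prepend. Next row=LF[6]=4
  step 9: row=4, L[4]='e', prepend. Next row=LF[4]=2
Reversed output: eeegeeef$

Answer: eeegeeef$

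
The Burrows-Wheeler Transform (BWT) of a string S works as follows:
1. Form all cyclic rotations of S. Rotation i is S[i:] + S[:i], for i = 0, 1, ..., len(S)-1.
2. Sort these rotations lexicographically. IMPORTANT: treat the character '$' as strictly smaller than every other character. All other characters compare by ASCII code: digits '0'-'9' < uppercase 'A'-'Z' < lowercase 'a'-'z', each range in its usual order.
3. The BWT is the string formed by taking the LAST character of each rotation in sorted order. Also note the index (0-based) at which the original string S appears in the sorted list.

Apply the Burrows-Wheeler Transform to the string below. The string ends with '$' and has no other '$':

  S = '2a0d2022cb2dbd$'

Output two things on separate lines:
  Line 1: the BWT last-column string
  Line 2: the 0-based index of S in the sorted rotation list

Answer: d2ad0$2b2cd2b02
5

Derivation:
All 15 rotations (rotation i = S[i:]+S[:i]):
  rot[0] = 2a0d2022cb2dbd$
  rot[1] = a0d2022cb2dbd$2
  rot[2] = 0d2022cb2dbd$2a
  rot[3] = d2022cb2dbd$2a0
  rot[4] = 2022cb2dbd$2a0d
  rot[5] = 022cb2dbd$2a0d2
  rot[6] = 22cb2dbd$2a0d20
  rot[7] = 2cb2dbd$2a0d202
  rot[8] = cb2dbd$2a0d2022
  rot[9] = b2dbd$2a0d2022c
  rot[10] = 2dbd$2a0d2022cb
  rot[11] = dbd$2a0d2022cb2
  rot[12] = bd$2a0d2022cb2d
  rot[13] = d$2a0d2022cb2db
  rot[14] = $2a0d2022cb2dbd
Sorted (with $ < everything):
  sorted[0] = $2a0d2022cb2dbd  (last char: 'd')
  sorted[1] = 022cb2dbd$2a0d2  (last char: '2')
  sorted[2] = 0d2022cb2dbd$2a  (last char: 'a')
  sorted[3] = 2022cb2dbd$2a0d  (last char: 'd')
  sorted[4] = 22cb2dbd$2a0d20  (last char: '0')
  sorted[5] = 2a0d2022cb2dbd$  (last char: '$')
  sorted[6] = 2cb2dbd$2a0d202  (last char: '2')
  sorted[7] = 2dbd$2a0d2022cb  (last char: 'b')
  sorted[8] = a0d2022cb2dbd$2  (last char: '2')
  sorted[9] = b2dbd$2a0d2022c  (last char: 'c')
  sorted[10] = bd$2a0d2022cb2d  (last char: 'd')
  sorted[11] = cb2dbd$2a0d2022  (last char: '2')
  sorted[12] = d$2a0d2022cb2db  (last char: 'b')
  sorted[13] = d2022cb2dbd$2a0  (last char: '0')
  sorted[14] = dbd$2a0d2022cb2  (last char: '2')
Last column: d2ad0$2b2cd2b02
Original string S is at sorted index 5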